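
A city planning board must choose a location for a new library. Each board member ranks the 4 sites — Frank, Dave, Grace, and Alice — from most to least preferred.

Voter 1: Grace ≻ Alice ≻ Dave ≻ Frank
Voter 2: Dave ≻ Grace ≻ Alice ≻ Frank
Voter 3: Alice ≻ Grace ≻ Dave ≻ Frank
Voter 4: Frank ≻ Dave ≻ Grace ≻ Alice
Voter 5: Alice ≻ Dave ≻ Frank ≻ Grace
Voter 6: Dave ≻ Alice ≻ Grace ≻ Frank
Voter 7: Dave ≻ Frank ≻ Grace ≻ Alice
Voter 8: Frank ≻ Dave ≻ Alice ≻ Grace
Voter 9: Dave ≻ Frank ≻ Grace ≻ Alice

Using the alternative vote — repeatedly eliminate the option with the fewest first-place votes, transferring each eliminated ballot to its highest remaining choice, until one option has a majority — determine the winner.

Dave

Round 1: Dave 4, Frank 2, Alice 2, Grace 1. Grace has the fewest and is eliminated.
Round 2: Dave 4, Alice 3, Frank 2. Frank has the fewest and is eliminated.
Round 3: Dave 6, Alice 3. Dave has a majority.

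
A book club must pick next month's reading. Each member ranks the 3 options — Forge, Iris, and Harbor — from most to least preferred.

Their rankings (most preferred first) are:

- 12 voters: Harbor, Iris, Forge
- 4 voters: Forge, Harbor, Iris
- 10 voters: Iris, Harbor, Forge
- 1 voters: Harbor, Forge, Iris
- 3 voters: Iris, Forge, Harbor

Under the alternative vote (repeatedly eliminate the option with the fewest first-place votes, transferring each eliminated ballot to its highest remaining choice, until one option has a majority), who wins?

Round 1: Iris 13, Harbor 13, Forge 4. Forge has the fewest and is eliminated.
Round 2: Harbor 17, Iris 13. Harbor has a majority.

Harbor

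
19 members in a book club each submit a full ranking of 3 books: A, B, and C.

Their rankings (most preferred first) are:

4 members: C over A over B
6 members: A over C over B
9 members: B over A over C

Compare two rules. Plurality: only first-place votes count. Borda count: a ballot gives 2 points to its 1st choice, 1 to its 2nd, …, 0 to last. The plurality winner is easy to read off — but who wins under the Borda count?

Plurality first-place counts: A 6, B 9, C 4 → B.
Borda totals: A 25, B 18, C 14 → A.

A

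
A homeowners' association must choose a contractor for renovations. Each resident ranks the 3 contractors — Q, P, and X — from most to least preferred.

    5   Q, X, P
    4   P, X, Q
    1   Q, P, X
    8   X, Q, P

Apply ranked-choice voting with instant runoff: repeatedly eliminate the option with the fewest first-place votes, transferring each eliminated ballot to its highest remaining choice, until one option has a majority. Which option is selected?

X

Round 1: X 8, Q 6, P 4. P has the fewest and is eliminated.
Round 2: X 12, Q 6. X has a majority.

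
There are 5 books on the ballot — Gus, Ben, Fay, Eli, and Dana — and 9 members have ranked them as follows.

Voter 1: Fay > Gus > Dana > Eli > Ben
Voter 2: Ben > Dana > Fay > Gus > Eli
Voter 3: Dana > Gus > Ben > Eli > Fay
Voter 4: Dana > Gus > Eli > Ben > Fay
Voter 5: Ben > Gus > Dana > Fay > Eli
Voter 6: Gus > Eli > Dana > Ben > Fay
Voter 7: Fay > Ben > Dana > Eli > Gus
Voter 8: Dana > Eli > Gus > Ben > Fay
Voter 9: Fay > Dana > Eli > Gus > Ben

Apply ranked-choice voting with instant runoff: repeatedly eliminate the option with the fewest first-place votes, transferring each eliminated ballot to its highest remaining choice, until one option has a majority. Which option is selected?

Round 1: Fay 3, Dana 3, Ben 2, Gus 1, Eli 0. Eli has the fewest and is eliminated.
Round 2: Fay 3, Dana 3, Ben 2, Gus 1. Gus has the fewest and is eliminated.
Round 3: Dana 4, Fay 3, Ben 2. Ben has the fewest and is eliminated.
Round 4: Dana 6, Fay 3. Dana has a majority.

Dana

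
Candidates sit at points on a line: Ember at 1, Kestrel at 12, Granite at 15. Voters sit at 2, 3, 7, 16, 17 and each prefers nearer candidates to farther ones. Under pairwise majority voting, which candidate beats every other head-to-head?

With single-peaked preferences on a line, the Condorcet winner is the candidate closest to the median voter.
The median voter (position 7) is closest to Kestrel at 12.
Check: Kestrel vs Granite — voters closer to Kestrel: 3 of 5.

Kestrel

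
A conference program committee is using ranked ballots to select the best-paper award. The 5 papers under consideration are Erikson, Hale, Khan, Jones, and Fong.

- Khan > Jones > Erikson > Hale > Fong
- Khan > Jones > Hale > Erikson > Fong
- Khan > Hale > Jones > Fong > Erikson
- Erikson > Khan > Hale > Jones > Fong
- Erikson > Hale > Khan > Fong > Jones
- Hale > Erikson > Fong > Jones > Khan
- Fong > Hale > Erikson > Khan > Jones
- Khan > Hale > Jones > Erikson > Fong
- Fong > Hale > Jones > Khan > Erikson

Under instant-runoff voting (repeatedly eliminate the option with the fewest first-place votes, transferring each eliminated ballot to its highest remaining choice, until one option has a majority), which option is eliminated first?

Round 1: Khan 4, Erikson 2, Fong 2, Hale 1, Jones 0. Jones has the fewest and is eliminated.
Round 2: Khan 4, Erikson 2, Fong 2, Hale 1. Hale has the fewest and is eliminated.
Round 3: Khan 4, Erikson 3, Fong 2. Fong has the fewest and is eliminated.
Round 4: Khan 5, Erikson 4. Khan has a majority.

Jones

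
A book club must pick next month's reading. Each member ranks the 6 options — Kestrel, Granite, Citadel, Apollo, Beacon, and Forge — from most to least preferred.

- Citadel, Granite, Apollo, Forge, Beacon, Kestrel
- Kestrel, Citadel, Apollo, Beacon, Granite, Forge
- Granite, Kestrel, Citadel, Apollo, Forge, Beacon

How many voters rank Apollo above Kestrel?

Ballots ranking Apollo above Kestrel: 1.
Ballots ranking Kestrel above Apollo: 2.
So 1 of 3 voters prefer Apollo to Kestrel.

1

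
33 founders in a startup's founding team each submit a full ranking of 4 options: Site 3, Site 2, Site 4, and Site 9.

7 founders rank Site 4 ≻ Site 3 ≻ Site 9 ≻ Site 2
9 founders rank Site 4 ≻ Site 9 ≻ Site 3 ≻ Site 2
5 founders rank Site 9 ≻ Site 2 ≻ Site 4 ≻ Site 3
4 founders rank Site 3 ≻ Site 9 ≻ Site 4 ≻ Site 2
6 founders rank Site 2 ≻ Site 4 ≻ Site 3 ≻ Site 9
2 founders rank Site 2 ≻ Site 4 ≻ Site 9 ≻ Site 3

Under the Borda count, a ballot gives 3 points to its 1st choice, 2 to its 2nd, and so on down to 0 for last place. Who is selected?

Site 4

Borda scores:
  Site 3: 7·2 + 9·1 + 5·0 + 4·3 + 6·1 + 2·0 = 41
  Site 2: 7·0 + 9·0 + 5·2 + 4·0 + 6·3 + 2·3 = 34
  Site 4: 7·3 + 9·3 + 5·1 + 4·1 + 6·2 + 2·2 = 73
  Site 9: 7·1 + 9·2 + 5·3 + 4·2 + 6·0 + 2·1 = 50
Site 4 has the highest total.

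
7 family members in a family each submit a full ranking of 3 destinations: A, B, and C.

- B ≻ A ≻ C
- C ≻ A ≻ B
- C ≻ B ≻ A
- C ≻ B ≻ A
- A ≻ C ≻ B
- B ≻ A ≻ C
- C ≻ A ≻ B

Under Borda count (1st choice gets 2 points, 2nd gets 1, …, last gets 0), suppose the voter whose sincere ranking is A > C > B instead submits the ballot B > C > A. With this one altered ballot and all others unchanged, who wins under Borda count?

Borda totals with the altered ballot: A 4, B 8, C 9.
The winner is unchanged: still C.

C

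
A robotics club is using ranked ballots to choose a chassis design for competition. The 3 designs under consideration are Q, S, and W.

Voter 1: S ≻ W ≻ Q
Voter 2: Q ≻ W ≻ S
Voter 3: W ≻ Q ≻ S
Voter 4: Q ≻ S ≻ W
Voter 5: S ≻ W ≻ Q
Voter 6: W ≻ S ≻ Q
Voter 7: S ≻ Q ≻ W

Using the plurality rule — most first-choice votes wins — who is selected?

First-place vote totals:
  Q: 2
  S: 3
  W: 2
S has the most first-place votes.

S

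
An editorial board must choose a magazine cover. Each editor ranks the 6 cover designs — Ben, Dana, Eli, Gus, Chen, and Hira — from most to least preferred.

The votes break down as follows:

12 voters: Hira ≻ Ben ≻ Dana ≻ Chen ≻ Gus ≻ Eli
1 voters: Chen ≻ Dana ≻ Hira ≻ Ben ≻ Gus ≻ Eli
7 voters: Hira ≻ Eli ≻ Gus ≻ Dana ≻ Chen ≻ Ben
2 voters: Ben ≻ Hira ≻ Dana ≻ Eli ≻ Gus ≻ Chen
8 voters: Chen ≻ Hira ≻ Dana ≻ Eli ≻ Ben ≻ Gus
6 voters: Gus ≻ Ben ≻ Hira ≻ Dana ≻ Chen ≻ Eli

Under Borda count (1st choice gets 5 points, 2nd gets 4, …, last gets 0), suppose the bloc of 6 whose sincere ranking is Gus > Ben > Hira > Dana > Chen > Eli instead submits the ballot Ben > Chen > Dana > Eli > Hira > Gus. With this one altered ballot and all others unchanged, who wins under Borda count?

Hira

Borda totals with the altered ballot: Ben 98, Dana 102, Eli 60, Gus 36, Chen 100, Hira 144.
The winner is unchanged: still Hira.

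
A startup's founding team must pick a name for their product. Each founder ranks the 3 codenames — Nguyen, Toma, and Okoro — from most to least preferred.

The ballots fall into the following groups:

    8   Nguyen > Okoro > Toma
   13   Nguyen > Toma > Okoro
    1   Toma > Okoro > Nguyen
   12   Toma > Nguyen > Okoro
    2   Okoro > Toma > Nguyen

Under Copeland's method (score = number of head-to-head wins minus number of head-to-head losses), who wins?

Pairwise results:
  Nguyen vs Toma: Nguyen wins 21–15.
  Nguyen vs Okoro: Nguyen wins 33–3.
  Toma vs Okoro: Toma wins 26–10.
Copeland scores (wins − losses):
  Nguyen: 2 − 0 = 2
  Toma: 1 − 1 = 0
  Okoro: 0 − 2 = -2
Nguyen has the best Copeland score.

Nguyen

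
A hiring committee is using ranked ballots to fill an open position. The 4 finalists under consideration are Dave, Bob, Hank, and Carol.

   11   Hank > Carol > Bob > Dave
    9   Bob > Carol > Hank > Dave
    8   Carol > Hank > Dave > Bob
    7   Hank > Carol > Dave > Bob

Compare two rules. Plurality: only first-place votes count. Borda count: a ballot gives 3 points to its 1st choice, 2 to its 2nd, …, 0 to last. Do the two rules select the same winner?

Yes

Plurality first-place counts: Dave 0, Bob 9, Hank 18, Carol 8 → Hank.
Borda totals: Dave 15, Bob 38, Hank 79, Carol 78 → Hank.
The two rules agree on Hank.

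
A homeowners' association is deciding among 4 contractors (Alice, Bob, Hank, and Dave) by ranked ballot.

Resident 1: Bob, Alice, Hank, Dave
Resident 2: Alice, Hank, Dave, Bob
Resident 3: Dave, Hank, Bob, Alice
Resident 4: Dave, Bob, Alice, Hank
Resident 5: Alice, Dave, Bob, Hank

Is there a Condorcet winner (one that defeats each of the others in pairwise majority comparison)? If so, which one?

No Condorcet winner

Head-to-head results (5 voters total):
Alice vs Bob: Bob wins 3–2.
Alice vs Hank: Alice wins 4–1.
Alice vs Dave: Alice wins 3–2.
Bob vs Hank: Bob wins 3–2.
Bob vs Dave: Dave wins 4–1.
Hank vs Dave: Dave wins 3–2.
No candidate beats all others: Alice beats Dave beats Bob beats Alice, a majority cycle.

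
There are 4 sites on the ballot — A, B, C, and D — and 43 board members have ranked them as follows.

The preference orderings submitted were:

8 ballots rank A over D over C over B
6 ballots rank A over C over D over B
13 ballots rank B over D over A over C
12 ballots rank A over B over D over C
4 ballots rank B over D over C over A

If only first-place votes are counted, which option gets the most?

A

First-place vote totals:
  A: 26
  B: 17
  C: 0
  D: 0
A has the most first-place votes.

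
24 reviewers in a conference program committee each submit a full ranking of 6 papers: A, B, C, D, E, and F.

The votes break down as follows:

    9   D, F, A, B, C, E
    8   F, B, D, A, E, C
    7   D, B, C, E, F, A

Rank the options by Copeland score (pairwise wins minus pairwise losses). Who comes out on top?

Pairwise results:
  A vs B: B wins 15–9.
  A vs C: A wins 17–7.
  A vs D: D wins 24–0.
  A vs E: A wins 17–7.
  A vs F: F wins 24–0.
  B vs C: B wins 24–0.
  B vs D: D wins 16–8.
  B vs E: B wins 24–0.
  B vs F: F wins 17–7.
  C vs D: D wins 24–0.
  C vs E: C wins 16–8.
  C vs F: F wins 17–7.
  D vs E: D wins 24–0.
  D vs F: D wins 16–8.
  E vs F: F wins 17–7.
Copeland scores (wins − losses):
  A: 2 − 3 = -1
  B: 3 − 2 = 1
  C: 1 − 4 = -3
  D: 5 − 0 = 5
  E: 0 − 5 = -5
  F: 4 − 1 = 3
D has the best Copeland score.

D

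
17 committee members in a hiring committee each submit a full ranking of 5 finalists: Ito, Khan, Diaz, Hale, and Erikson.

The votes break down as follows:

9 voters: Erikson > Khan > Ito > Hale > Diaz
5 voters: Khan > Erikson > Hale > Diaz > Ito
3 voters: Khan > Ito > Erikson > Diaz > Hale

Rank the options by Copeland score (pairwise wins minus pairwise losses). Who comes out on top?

Erikson

Pairwise results:
  Ito vs Khan: Khan wins 17–0.
  Ito vs Diaz: Ito wins 12–5.
  Ito vs Hale: Ito wins 12–5.
  Ito vs Erikson: Erikson wins 14–3.
  Khan vs Diaz: Khan wins 17–0.
  Khan vs Hale: Khan wins 17–0.
  Khan vs Erikson: Erikson wins 9–8.
  Diaz vs Hale: Hale wins 14–3.
  Diaz vs Erikson: Erikson wins 17–0.
  Hale vs Erikson: Erikson wins 17–0.
Copeland scores (wins − losses):
  Ito: 2 − 2 = 0
  Khan: 3 − 1 = 2
  Diaz: 0 − 4 = -4
  Hale: 1 − 3 = -2
  Erikson: 4 − 0 = 4
Erikson has the best Copeland score.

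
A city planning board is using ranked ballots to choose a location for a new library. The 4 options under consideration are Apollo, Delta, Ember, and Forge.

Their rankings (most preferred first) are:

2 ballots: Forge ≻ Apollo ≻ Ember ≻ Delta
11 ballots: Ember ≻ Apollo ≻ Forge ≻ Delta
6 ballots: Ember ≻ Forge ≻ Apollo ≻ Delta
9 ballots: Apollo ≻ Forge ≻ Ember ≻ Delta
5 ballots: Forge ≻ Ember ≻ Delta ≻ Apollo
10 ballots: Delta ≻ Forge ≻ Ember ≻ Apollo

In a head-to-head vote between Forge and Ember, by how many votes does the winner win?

9

Ballots ranking Forge above Ember: 2+9+5+10 = 26.
Ballots ranking Ember above Forge: 11+6 = 17.
Forge wins 26–17, a margin of 9.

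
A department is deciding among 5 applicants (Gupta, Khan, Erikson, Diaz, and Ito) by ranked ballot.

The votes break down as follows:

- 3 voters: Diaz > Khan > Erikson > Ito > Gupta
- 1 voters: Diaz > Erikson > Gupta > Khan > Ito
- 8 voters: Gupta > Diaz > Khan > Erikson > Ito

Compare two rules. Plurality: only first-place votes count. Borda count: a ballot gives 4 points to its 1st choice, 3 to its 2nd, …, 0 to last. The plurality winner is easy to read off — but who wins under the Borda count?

Plurality first-place counts: Gupta 8, Khan 0, Erikson 0, Diaz 4, Ito 0 → Gupta.
Borda totals: Gupta 34, Khan 26, Erikson 17, Diaz 40, Ito 3 → Diaz.

Diaz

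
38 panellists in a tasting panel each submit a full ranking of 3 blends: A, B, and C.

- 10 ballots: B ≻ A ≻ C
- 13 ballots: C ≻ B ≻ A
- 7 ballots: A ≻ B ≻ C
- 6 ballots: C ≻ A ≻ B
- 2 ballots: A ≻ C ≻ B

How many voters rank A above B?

Ballots ranking A above B: 7+6+2 = 15.
Ballots ranking B above A: 10+13 = 23.
So 15 of 38 voters prefer A to B.

15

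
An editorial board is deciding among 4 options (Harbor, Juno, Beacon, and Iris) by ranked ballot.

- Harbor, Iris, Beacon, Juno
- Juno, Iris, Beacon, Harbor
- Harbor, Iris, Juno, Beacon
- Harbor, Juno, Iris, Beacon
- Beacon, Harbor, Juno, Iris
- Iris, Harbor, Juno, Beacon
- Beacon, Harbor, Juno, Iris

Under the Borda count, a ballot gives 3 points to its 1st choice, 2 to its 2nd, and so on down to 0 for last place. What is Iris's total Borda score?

10

Borda scores:
  Harbor: 3 + 0 + 3 + 3 + 2 + 2 + 2 = 15
  Juno: 0 + 3 + 1 + 2 + 1 + 1 + 1 = 9
  Beacon: 1 + 1 + 0 + 0 + 3 + 0 + 3 = 8
  Iris: 2 + 2 + 2 + 1 + 0 + 3 + 0 = 10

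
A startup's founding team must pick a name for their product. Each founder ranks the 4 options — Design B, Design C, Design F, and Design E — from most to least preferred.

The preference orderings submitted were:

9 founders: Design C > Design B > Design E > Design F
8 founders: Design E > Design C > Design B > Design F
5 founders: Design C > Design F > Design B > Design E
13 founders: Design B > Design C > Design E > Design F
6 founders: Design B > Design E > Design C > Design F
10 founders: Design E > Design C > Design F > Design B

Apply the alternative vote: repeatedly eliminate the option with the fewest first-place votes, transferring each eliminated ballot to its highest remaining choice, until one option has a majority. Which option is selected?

Design B

Round 1: Design B 19, Design E 18, Design C 14, Design F 0. Design F has the fewest and is eliminated.
Round 2: Design B 19, Design E 18, Design C 14. Design C has the fewest and is eliminated.
Round 3: Design B 33, Design E 18. Design B has a majority.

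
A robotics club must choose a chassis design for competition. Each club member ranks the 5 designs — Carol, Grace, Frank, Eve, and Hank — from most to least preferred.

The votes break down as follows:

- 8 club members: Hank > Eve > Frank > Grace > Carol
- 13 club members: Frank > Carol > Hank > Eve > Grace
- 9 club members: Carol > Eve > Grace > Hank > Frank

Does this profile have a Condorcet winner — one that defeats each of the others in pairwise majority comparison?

No

Head-to-head results (30 voters total):
Carol vs Grace: Carol wins 22–8.
Carol vs Frank: Frank wins 21–9.
Carol vs Eve: Carol wins 22–8.
Carol vs Hank: Carol wins 22–8.
Grace vs Frank: Frank wins 21–9.
Grace vs Eve: Eve wins 30–0.
Grace vs Hank: Hank wins 21–9.
Frank vs Eve: Eve wins 17–13.
Frank vs Hank: Hank wins 17–13.
Eve vs Hank: Hank wins 21–9.
No candidate beats all others: Carol beats Eve beats Frank beats Carol, a majority cycle.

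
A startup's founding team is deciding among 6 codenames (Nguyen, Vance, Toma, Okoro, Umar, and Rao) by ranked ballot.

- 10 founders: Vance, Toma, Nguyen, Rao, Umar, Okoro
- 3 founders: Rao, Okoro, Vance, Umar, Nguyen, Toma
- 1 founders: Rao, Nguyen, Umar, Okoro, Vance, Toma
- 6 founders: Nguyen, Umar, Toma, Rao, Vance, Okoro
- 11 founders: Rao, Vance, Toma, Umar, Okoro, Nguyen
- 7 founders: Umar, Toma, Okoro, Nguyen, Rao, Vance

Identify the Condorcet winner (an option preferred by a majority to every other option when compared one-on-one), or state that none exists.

Head-to-head results (38 voters total):
Nguyen vs Vance: Vance wins 24–14.
Nguyen vs Toma: Toma wins 28–10.
Nguyen vs Okoro: Okoro wins 21–17.
Nguyen vs Umar: Umar wins 21–17.
Nguyen vs Rao: Nguyen wins 23–15.
Vance vs Toma: Vance wins 25–13.
Vance vs Okoro: Vance wins 27–11.
Vance vs Umar: Vance wins 24–14.
Vance vs Rao: Rao wins 28–10.
Toma vs Okoro: Toma wins 34–4.
Toma vs Umar: Toma wins 21–17.
Toma vs Rao: Toma wins 23–15.
Okoro vs Umar: Umar wins 35–3.
Okoro vs Rao: Rao wins 31–7.
Umar vs Rao: Rao wins 25–13.
No candidate beats all others: Nguyen beats Rao beats Vance beats Nguyen, a majority cycle.

There is no Condorcet winner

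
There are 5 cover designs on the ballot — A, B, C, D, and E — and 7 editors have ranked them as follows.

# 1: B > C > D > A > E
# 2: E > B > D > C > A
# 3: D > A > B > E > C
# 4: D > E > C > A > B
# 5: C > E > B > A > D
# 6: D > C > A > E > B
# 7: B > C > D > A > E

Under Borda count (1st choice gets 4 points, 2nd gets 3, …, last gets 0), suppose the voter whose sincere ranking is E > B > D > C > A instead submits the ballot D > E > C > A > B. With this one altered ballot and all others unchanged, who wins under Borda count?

D

Borda totals with the altered ballot: A 10, B 12, C 17, D 20, E 11.
The winner is unchanged: still D.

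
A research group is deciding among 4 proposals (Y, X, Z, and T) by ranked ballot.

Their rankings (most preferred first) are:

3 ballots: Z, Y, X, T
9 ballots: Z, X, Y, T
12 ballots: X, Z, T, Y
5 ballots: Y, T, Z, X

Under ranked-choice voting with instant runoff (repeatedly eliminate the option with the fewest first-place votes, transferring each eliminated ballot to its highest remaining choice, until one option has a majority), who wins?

Z

Round 1: X 12, Z 12, Y 5, T 0. T has the fewest and is eliminated.
Round 2: X 12, Z 12, Y 5. Y has the fewest and is eliminated.
Round 3: Z 17, X 12. Z has a majority.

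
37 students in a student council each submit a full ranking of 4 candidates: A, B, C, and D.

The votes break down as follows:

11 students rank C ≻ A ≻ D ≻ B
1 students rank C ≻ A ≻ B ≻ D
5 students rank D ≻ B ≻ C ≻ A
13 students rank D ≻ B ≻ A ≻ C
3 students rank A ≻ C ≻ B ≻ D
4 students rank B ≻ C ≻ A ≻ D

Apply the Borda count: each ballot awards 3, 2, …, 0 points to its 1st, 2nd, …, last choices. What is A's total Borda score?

50

Borda scores:
  A: 11·2 + 2 + 5·0 + 13·1 + 3·3 + 4·1 = 50
  B: 11·0 + 1 + 5·2 + 13·2 + 3·1 + 4·3 = 52
  C: 11·3 + 3 + 5·1 + 13·0 + 3·2 + 4·2 = 55
  D: 11·1 + 0 + 5·3 + 13·3 + 3·0 + 4·0 = 65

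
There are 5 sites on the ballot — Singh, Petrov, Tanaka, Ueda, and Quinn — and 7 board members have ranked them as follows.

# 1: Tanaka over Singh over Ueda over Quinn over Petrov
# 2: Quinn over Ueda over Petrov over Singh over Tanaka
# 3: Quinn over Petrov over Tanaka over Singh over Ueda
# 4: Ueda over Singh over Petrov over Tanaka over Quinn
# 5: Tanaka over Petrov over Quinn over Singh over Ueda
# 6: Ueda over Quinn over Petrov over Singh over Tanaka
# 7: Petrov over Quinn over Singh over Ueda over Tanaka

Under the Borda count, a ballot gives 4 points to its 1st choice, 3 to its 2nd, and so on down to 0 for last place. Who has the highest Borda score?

Quinn

Borda scores:
  Singh: 3 + 1 + 1 + 3 + 1 + 1 + 2 = 12
  Petrov: 0 + 2 + 3 + 2 + 3 + 2 + 4 = 16
  Tanaka: 4 + 0 + 2 + 1 + 4 + 0 + 0 = 11
  Ueda: 2 + 3 + 0 + 4 + 0 + 4 + 1 = 14
  Quinn: 1 + 4 + 4 + 0 + 2 + 3 + 3 = 17
Quinn has the highest total.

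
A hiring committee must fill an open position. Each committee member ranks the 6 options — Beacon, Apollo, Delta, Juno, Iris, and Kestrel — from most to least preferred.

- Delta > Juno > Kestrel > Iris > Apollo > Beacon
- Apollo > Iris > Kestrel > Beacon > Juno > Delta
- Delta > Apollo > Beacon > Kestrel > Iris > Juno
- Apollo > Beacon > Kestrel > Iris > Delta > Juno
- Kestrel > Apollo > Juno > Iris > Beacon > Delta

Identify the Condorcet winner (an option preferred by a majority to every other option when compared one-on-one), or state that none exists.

Apollo

Head-to-head results (5 voters total):
Beacon vs Apollo: Apollo wins 5–0.
Beacon vs Delta: Beacon wins 3–2.
Beacon vs Juno: Beacon wins 3–2.
Beacon vs Iris: Iris wins 3–2.
Beacon vs Kestrel: Kestrel wins 3–2.
Apollo vs Delta: Apollo wins 3–2.
Apollo vs Juno: Apollo wins 4–1.
Apollo vs Iris: Apollo wins 4–1.
Apollo vs Kestrel: Apollo wins 3–2.
Delta vs Juno: Delta wins 3–2.
Delta vs Iris: Iris wins 3–2.
Delta vs Kestrel: Kestrel wins 3–2.
Juno vs Iris: Iris wins 3–2.
Juno vs Kestrel: Kestrel wins 4–1.
Iris vs Kestrel: Kestrel wins 4–1.
Apollo beats each rival — Beacon (5–0), Delta (3–2), Juno (4–1), Iris (4–1), Kestrel (3–2) — so Apollo is the Condorcet winner.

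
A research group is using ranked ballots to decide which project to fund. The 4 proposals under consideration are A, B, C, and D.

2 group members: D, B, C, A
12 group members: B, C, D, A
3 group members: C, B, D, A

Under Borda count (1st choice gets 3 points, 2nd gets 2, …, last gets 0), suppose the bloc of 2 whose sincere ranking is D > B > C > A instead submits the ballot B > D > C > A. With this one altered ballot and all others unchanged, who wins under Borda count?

B

Borda totals with the altered ballot: A 0, B 48, C 35, D 19.
The winner is unchanged: still B.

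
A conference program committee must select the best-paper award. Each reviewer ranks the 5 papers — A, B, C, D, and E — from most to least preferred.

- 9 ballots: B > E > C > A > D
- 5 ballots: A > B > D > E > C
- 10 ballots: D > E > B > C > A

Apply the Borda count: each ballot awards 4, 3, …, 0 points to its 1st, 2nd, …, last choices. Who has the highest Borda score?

B

Borda scores:
  A: 9·1 + 5·4 + 10·0 = 29
  B: 9·4 + 5·3 + 10·2 = 71
  C: 9·2 + 5·0 + 10·1 = 28
  D: 9·0 + 5·2 + 10·4 = 50
  E: 9·3 + 5·1 + 10·3 = 62
B has the highest total.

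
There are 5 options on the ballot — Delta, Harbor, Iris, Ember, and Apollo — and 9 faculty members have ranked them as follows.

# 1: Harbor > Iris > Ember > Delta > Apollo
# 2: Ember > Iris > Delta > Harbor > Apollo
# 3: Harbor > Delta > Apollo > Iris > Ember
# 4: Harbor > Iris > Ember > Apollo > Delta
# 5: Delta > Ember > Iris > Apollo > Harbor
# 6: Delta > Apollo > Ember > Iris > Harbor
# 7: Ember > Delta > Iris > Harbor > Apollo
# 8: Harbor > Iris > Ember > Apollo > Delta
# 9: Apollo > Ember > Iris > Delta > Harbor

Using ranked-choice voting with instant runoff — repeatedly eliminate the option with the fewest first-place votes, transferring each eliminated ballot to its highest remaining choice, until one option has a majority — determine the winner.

Round 1: Harbor 4, Delta 2, Ember 2, Apollo 1, Iris 0. Iris has the fewest and is eliminated.
Round 2: Harbor 4, Delta 2, Ember 2, Apollo 1. Apollo has the fewest and is eliminated.
Round 3: Harbor 4, Ember 3, Delta 2. Delta has the fewest and is eliminated.
Round 4: Ember 5, Harbor 4. Ember has a majority.

Ember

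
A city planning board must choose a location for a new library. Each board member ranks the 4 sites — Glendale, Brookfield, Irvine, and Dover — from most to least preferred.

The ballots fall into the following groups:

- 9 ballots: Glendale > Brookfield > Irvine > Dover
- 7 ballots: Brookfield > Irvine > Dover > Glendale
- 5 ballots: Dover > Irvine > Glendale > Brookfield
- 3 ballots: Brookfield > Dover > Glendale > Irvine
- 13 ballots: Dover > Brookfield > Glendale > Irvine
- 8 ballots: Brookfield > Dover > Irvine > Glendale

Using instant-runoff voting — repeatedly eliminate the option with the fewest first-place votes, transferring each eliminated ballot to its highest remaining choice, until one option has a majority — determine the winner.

Round 1: Brookfield 18, Dover 18, Glendale 9, Irvine 0. Irvine has the fewest and is eliminated.
Round 2: Brookfield 18, Dover 18, Glendale 9. Glendale has the fewest and is eliminated.
Round 3: Brookfield 27, Dover 18. Brookfield has a majority.

Brookfield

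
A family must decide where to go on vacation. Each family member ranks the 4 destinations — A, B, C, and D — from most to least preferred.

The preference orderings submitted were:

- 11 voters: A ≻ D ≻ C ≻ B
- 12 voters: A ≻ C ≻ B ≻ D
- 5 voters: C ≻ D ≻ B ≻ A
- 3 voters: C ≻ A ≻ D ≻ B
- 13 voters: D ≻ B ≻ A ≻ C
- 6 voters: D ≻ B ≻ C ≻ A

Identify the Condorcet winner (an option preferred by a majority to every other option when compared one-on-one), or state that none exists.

Head-to-head results (50 voters total):
A vs B: A wins 26–24.
A vs C: A wins 36–14.
A vs D: A wins 26–24.
B vs C: C wins 31–19.
B vs D: D wins 38–12.
C vs D: D wins 30–20.
A beats each rival — B (26–24), C (36–14), D (26–24) — so A is the Condorcet winner.

A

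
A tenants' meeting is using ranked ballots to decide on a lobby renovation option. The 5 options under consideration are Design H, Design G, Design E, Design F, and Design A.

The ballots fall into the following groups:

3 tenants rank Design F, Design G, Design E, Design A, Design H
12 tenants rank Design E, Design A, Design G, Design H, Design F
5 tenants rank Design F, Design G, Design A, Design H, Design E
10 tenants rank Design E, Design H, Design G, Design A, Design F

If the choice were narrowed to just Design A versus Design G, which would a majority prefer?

Ballots ranking Design A above Design G: 12.
Ballots ranking Design G above Design A: 3+5+10 = 18.
Design G wins the head-to-head, 18–12.

Design G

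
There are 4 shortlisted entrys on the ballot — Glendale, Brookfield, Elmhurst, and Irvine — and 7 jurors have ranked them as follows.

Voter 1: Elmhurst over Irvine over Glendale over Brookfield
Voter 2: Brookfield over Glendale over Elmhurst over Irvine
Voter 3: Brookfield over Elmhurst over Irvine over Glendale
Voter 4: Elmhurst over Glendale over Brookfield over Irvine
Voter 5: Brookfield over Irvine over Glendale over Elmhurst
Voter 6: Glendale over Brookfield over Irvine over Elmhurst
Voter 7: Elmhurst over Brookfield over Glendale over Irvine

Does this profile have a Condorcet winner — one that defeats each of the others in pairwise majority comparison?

Head-to-head results (7 voters total):
Glendale vs Brookfield: Brookfield wins 4–3.
Glendale vs Elmhurst: Elmhurst wins 4–3.
Glendale vs Irvine: Glendale wins 4–3.
Brookfield vs Elmhurst: Brookfield wins 4–3.
Brookfield vs Irvine: Brookfield wins 6–1.
Elmhurst vs Irvine: Elmhurst wins 5–2.
Brookfield beats each rival — Glendale (4–3), Elmhurst (4–3), Irvine (6–1) — so Brookfield is the Condorcet winner.

Yes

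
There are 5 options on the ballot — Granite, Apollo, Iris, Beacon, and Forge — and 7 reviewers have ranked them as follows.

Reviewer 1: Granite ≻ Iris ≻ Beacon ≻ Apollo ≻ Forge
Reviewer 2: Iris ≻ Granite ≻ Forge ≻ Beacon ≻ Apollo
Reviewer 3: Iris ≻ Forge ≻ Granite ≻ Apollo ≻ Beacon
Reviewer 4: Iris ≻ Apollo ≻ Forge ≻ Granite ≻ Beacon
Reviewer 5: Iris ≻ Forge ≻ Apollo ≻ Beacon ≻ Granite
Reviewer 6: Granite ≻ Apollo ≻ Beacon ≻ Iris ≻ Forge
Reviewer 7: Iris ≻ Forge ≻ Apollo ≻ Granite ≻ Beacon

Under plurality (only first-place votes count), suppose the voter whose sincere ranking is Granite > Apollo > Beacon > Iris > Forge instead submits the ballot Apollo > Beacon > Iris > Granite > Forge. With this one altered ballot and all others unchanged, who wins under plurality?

Iris

First-place totals with the altered ballot: Granite 1, Apollo 1, Iris 5, Beacon 0, Forge 0.
The winner is unchanged: still Iris.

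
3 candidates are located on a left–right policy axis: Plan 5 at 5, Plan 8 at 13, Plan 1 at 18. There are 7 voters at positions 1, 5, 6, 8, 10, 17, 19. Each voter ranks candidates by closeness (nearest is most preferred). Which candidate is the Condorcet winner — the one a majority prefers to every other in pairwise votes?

Plan 5

With single-peaked preferences on a line, the Condorcet winner is the candidate closest to the median voter.
The median voter (position 8) is closest to Plan 5 at 5.
Check: Plan 5 vs Plan 8 — voters closer to Plan 5: 4 of 7.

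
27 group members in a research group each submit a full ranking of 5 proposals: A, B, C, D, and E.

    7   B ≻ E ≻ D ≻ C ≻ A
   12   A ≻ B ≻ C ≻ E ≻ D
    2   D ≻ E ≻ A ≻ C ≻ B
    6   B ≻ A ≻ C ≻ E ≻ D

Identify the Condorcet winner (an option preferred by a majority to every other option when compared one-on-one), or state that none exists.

Head-to-head results (27 voters total):
A vs B: A wins 14–13.
A vs C: A wins 20–7.
A vs D: A wins 18–9.
A vs E: A wins 18–9.
B vs C: B wins 25–2.
B vs D: B wins 25–2.
B vs E: B wins 25–2.
C vs D: C wins 18–9.
C vs E: C wins 18–9.
D vs E: E wins 25–2.
A beats each rival — B (14–13), C (20–7), D (18–9), E (18–9) — so A is the Condorcet winner.

A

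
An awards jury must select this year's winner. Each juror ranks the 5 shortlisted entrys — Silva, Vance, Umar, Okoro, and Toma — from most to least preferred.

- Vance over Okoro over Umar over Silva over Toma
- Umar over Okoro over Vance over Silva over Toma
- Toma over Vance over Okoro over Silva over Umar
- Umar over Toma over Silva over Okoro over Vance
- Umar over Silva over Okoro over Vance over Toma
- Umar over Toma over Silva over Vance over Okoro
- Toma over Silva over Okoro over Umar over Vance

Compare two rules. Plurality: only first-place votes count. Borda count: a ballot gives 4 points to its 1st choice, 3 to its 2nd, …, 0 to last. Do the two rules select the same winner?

Plurality first-place counts: Silva 0, Vance 1, Umar 4, Okoro 0, Toma 2 → Umar.
Borda totals: Silva 13, Vance 11, Umar 19, Okoro 13, Toma 14 → Umar.
The two rules agree on Umar.

Yes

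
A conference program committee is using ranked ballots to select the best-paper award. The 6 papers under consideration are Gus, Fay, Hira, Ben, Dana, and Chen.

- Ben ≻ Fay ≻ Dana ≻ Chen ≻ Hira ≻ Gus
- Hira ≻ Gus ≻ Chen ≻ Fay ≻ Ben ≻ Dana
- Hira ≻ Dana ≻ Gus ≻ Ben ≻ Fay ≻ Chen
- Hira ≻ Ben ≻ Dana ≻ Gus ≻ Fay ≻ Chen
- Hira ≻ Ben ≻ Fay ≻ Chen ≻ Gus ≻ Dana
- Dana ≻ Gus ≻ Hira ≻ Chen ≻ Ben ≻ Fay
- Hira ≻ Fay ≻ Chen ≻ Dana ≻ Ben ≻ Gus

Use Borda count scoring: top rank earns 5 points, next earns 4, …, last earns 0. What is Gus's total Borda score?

Borda scores:
  Gus: 0 + 4 + 3 + 2 + 1 + 4 + 0 = 14
  Fay: 4 + 2 + 1 + 1 + 3 + 0 + 4 = 15
  Hira: 1 + 5 + 5 + 5 + 5 + 3 + 5 = 29
  Ben: 5 + 1 + 2 + 4 + 4 + 1 + 1 = 18
  Dana: 3 + 0 + 4 + 3 + 0 + 5 + 2 = 17
  Chen: 2 + 3 + 0 + 0 + 2 + 2 + 3 = 12

14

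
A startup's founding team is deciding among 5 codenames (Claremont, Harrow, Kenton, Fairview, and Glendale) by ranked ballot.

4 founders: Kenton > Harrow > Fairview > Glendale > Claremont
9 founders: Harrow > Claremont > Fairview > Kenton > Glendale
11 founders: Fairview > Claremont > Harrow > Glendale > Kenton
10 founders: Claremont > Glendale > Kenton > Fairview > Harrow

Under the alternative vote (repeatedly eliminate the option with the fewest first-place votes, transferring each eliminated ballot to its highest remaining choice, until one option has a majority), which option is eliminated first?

Round 1: Fairview 11, Claremont 10, Harrow 9, Kenton 4, Glendale 0. Glendale has the fewest and is eliminated.
Round 2: Fairview 11, Claremont 10, Harrow 9, Kenton 4. Kenton has the fewest and is eliminated.
Round 3: Harrow 13, Fairview 11, Claremont 10. Claremont has the fewest and is eliminated.
Round 4: Fairview 21, Harrow 13. Fairview has a majority.

Glendale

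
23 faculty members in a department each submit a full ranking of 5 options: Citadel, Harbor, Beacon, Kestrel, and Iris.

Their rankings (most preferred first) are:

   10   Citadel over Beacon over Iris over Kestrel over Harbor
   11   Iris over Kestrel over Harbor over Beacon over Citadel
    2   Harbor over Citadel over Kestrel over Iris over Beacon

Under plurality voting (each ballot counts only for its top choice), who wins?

First-place vote totals:
  Citadel: 10
  Harbor: 2
  Beacon: 0
  Kestrel: 0
  Iris: 11
Iris has the most first-place votes.

Iris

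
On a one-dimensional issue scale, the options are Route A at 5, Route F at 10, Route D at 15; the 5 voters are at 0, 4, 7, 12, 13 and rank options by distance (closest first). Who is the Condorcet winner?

Route A

With single-peaked preferences on a line, the Condorcet winner is the candidate closest to the median voter.
The median voter (position 7) is closest to Route A at 5.
Check: Route A vs Route F — voters closer to Route A: 3 of 5.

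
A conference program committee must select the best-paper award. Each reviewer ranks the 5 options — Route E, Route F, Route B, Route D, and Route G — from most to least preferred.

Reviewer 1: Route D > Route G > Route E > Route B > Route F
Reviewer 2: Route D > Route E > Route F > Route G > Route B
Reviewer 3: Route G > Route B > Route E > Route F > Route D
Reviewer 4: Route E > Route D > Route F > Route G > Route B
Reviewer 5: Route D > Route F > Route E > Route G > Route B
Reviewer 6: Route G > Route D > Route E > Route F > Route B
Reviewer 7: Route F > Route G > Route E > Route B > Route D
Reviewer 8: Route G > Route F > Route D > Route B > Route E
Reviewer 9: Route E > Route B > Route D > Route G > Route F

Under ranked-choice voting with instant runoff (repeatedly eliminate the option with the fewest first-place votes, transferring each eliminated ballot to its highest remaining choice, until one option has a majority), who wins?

Round 1: Route D 3, Route G 3, Route E 2, Route F 1, Route B 0. Route B has the fewest and is eliminated.
Round 2: Route D 3, Route G 3, Route E 2, Route F 1. Route F has the fewest and is eliminated.
Round 3: Route G 4, Route D 3, Route E 2. Route E has the fewest and is eliminated.
Round 4: Route D 5, Route G 4. Route D has a majority.

Route D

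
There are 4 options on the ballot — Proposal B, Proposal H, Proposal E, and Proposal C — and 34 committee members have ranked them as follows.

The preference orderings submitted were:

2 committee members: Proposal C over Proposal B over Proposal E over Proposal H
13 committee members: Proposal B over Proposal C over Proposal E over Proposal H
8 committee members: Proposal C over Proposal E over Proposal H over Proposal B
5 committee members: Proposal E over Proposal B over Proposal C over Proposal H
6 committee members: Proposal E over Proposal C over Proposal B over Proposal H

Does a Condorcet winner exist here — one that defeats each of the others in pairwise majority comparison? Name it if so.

None — there is no Condorcet winner

Head-to-head results (34 voters total):
Proposal B vs Proposal H: Proposal B wins 26–8.
Proposal B vs Proposal E: Proposal E wins 19–15.
Proposal B vs Proposal C: Proposal B wins 18–16.
Proposal H vs Proposal E: Proposal E wins 34–0.
Proposal H vs Proposal C: Proposal C wins 34–0.
Proposal E vs Proposal C: Proposal C wins 23–11.
No candidate beats all others: Proposal B beats Proposal C beats Proposal E beats Proposal B, a majority cycle.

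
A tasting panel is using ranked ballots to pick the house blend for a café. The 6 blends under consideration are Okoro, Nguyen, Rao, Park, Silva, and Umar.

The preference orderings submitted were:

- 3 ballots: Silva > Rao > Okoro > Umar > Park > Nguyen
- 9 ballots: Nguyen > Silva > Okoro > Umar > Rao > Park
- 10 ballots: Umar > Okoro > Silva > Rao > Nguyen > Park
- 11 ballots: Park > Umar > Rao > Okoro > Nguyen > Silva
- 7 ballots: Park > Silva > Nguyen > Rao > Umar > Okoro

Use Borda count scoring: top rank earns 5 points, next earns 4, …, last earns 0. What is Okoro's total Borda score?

98

Borda scores:
  Okoro: 3·3 + 9·3 + 10·4 + 11·2 + 7·0 = 98
  Nguyen: 3·0 + 9·5 + 10·1 + 11·1 + 7·3 = 87
  Rao: 3·4 + 9·1 + 10·2 + 11·3 + 7·2 = 88
  Park: 3·1 + 9·0 + 10·0 + 11·5 + 7·5 = 93
  Silva: 3·5 + 9·4 + 10·3 + 11·0 + 7·4 = 109
  Umar: 3·2 + 9·2 + 10·5 + 11·4 + 7·1 = 125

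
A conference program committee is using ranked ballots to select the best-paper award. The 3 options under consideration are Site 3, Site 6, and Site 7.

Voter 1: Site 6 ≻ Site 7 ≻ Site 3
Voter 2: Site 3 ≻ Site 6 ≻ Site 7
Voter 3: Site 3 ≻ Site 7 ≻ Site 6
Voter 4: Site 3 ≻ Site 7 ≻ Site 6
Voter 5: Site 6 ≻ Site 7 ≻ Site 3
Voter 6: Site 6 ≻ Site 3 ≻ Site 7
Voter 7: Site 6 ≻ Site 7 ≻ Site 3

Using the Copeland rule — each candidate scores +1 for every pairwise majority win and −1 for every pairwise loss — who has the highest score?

Pairwise results:
  Site 3 vs Site 6: Site 6 wins 4–3.
  Site 3 vs Site 7: Site 3 wins 4–3.
  Site 6 vs Site 7: Site 6 wins 5–2.
Copeland scores (wins − losses):
  Site 3: 1 − 1 = 0
  Site 6: 2 − 0 = 2
  Site 7: 0 − 2 = -2
Site 6 has the best Copeland score.

Site 6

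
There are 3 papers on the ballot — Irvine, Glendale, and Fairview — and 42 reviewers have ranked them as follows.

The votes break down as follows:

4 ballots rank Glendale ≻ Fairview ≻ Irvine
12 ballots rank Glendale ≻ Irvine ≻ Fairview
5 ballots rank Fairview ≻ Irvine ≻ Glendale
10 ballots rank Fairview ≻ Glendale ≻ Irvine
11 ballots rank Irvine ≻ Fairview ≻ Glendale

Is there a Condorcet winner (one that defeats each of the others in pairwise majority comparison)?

No

Head-to-head results (42 voters total):
Irvine vs Glendale: Glendale wins 26–16.
Irvine vs Fairview: Irvine wins 23–19.
Glendale vs Fairview: Fairview wins 26–16.
No candidate beats all others: Irvine beats Fairview beats Glendale beats Irvine, a majority cycle.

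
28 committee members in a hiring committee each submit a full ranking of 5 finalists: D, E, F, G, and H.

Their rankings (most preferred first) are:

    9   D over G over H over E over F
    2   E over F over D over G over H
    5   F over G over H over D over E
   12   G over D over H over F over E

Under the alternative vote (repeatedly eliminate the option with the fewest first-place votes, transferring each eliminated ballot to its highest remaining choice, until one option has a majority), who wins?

Round 1: G 12, D 9, F 5, E 2, H 0. H has the fewest and is eliminated.
Round 2: G 12, D 9, F 5, E 2. E has the fewest and is eliminated.
Round 3: G 12, D 9, F 7. F has the fewest and is eliminated.
Round 4: G 17, D 11. G has a majority.

G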